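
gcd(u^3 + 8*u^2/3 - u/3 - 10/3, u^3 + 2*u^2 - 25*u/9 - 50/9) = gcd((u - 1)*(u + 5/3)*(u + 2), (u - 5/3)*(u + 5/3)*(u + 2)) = u^2 + 11*u/3 + 10/3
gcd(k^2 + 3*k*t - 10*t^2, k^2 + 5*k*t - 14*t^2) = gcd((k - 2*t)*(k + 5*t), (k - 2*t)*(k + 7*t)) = -k + 2*t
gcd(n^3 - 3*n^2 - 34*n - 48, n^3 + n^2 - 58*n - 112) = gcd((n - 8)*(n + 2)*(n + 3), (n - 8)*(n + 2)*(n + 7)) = n^2 - 6*n - 16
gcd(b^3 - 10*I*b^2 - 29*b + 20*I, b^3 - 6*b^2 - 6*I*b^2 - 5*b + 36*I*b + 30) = b^2 - 6*I*b - 5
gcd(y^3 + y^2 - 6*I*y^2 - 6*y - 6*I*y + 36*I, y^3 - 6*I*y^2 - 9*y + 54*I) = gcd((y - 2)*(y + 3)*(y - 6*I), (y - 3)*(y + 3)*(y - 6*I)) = y^2 + y*(3 - 6*I) - 18*I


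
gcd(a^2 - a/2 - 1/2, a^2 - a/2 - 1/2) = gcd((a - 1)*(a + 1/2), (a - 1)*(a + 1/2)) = a^2 - a/2 - 1/2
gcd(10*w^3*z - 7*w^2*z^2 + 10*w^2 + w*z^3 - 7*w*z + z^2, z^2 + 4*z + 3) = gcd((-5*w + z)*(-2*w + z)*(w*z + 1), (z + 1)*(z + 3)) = 1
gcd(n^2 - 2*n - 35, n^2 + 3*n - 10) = n + 5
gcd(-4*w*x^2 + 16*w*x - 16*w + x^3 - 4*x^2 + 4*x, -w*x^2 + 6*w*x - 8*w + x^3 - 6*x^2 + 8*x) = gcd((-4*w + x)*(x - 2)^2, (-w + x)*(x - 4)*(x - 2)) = x - 2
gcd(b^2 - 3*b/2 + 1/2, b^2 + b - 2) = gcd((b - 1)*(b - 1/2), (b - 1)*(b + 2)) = b - 1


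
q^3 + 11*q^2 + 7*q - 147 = (q - 3)*(q + 7)^2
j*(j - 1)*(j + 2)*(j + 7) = j^4 + 8*j^3 + 5*j^2 - 14*j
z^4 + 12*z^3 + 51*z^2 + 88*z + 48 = (z + 1)*(z + 3)*(z + 4)^2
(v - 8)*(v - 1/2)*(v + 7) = v^3 - 3*v^2/2 - 111*v/2 + 28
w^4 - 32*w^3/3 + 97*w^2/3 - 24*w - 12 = (w - 6)*(w - 3)*(w - 2)*(w + 1/3)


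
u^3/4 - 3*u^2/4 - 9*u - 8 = (u/4 + 1)*(u - 8)*(u + 1)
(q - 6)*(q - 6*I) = q^2 - 6*q - 6*I*q + 36*I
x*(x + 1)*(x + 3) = x^3 + 4*x^2 + 3*x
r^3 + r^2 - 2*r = r*(r - 1)*(r + 2)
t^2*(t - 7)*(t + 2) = t^4 - 5*t^3 - 14*t^2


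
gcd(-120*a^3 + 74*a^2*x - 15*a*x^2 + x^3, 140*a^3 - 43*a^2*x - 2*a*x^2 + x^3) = 20*a^2 - 9*a*x + x^2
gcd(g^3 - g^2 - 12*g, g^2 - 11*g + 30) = 1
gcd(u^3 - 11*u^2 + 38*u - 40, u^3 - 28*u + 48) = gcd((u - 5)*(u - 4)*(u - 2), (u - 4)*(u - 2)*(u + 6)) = u^2 - 6*u + 8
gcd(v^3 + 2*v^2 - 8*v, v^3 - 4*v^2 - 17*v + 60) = v + 4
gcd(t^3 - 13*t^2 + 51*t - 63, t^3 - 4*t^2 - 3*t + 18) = t^2 - 6*t + 9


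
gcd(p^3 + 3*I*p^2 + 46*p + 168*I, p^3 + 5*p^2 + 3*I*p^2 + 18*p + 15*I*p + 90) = p + 6*I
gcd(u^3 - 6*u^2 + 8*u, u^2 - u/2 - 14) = u - 4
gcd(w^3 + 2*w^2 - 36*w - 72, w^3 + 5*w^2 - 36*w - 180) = w^2 - 36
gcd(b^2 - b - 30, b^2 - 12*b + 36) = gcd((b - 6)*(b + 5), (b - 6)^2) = b - 6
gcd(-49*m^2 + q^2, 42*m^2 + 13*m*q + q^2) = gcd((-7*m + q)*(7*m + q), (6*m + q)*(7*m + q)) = 7*m + q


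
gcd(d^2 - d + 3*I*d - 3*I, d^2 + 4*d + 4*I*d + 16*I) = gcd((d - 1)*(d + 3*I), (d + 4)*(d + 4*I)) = 1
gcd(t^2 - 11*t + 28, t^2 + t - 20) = t - 4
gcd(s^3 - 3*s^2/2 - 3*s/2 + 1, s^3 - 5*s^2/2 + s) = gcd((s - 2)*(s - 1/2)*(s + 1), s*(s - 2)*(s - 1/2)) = s^2 - 5*s/2 + 1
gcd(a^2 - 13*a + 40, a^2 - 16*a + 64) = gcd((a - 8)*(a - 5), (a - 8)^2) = a - 8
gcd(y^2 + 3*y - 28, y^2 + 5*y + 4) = 1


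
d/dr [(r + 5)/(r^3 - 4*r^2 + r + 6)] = (r^3 - 4*r^2 + r - (r + 5)*(3*r^2 - 8*r + 1) + 6)/(r^3 - 4*r^2 + r + 6)^2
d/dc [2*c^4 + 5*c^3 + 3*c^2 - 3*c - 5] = 8*c^3 + 15*c^2 + 6*c - 3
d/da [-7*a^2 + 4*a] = 4 - 14*a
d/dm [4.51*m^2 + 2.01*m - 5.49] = 9.02*m + 2.01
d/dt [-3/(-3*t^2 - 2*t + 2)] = 6*(-3*t - 1)/(3*t^2 + 2*t - 2)^2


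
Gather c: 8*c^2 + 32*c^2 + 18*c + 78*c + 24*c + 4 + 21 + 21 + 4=40*c^2 + 120*c + 50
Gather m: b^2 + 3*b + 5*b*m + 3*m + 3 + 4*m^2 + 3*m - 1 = b^2 + 3*b + 4*m^2 + m*(5*b + 6) + 2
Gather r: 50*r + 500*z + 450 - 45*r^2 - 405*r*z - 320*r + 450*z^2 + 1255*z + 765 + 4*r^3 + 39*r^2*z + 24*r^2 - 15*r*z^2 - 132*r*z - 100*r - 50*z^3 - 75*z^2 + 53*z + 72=4*r^3 + r^2*(39*z - 21) + r*(-15*z^2 - 537*z - 370) - 50*z^3 + 375*z^2 + 1808*z + 1287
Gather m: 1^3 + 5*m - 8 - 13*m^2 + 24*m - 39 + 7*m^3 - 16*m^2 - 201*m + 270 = 7*m^3 - 29*m^2 - 172*m + 224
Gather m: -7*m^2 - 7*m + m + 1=-7*m^2 - 6*m + 1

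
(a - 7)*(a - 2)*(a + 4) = a^3 - 5*a^2 - 22*a + 56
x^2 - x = x*(x - 1)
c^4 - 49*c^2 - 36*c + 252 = (c - 7)*(c - 2)*(c + 3)*(c + 6)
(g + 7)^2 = g^2 + 14*g + 49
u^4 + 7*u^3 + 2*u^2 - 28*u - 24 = (u - 2)*(u + 1)*(u + 2)*(u + 6)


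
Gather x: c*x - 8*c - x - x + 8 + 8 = -8*c + x*(c - 2) + 16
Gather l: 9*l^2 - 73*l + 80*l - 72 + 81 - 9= 9*l^2 + 7*l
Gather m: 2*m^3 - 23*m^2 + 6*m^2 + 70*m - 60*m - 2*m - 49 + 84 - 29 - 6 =2*m^3 - 17*m^2 + 8*m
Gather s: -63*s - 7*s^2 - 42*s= -7*s^2 - 105*s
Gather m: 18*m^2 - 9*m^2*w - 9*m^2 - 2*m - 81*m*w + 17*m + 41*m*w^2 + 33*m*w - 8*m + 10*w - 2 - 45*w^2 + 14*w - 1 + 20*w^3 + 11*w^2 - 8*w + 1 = m^2*(9 - 9*w) + m*(41*w^2 - 48*w + 7) + 20*w^3 - 34*w^2 + 16*w - 2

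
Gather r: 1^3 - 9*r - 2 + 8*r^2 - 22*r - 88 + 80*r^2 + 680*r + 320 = 88*r^2 + 649*r + 231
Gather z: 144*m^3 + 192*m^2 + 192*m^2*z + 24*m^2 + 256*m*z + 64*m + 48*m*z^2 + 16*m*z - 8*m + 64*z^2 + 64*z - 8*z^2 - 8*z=144*m^3 + 216*m^2 + 56*m + z^2*(48*m + 56) + z*(192*m^2 + 272*m + 56)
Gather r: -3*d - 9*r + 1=-3*d - 9*r + 1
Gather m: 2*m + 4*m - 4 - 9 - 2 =6*m - 15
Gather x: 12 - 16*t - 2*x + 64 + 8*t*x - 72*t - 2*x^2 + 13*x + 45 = -88*t - 2*x^2 + x*(8*t + 11) + 121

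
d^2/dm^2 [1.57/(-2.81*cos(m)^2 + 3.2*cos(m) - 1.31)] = (49.587508*(1 - cos(m)^2)^2 - 42.35232*cos(m)^3 + 17.753246*cos(m)^2 + 91.28608*cos(m) - 70.182454)/(2.81*cos(m)^2 - 3.2*cos(m) + 1.31)^3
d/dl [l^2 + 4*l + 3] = 2*l + 4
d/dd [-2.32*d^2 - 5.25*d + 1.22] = -4.64*d - 5.25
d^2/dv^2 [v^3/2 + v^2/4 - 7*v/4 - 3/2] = 3*v + 1/2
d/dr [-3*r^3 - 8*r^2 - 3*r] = -9*r^2 - 16*r - 3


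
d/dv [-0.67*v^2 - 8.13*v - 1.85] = -1.34*v - 8.13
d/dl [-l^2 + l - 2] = 1 - 2*l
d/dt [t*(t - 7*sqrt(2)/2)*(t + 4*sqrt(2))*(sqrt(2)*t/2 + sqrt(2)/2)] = 2*sqrt(2)*t^3 + 3*t^2/2 + 3*sqrt(2)*t^2/2 - 28*sqrt(2)*t + t - 14*sqrt(2)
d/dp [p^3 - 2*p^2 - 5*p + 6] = 3*p^2 - 4*p - 5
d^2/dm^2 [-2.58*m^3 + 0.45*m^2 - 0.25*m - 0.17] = 0.9 - 15.48*m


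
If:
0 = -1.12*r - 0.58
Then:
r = -0.52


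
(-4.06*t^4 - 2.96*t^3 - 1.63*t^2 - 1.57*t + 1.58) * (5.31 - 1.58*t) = 6.4148*t^5 - 16.8818*t^4 - 13.1422*t^3 - 6.1747*t^2 - 10.8331*t + 8.3898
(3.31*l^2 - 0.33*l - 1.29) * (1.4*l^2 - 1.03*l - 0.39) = 4.634*l^4 - 3.8713*l^3 - 2.757*l^2 + 1.4574*l + 0.5031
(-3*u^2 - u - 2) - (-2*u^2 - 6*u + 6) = -u^2 + 5*u - 8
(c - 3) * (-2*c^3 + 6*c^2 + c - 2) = -2*c^4 + 12*c^3 - 17*c^2 - 5*c + 6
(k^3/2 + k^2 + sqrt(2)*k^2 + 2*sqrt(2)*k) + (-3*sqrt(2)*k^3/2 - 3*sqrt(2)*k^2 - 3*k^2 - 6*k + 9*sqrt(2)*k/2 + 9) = -3*sqrt(2)*k^3/2 + k^3/2 - 2*sqrt(2)*k^2 - 2*k^2 - 6*k + 13*sqrt(2)*k/2 + 9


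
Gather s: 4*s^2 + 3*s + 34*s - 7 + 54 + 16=4*s^2 + 37*s + 63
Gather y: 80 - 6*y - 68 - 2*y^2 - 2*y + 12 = -2*y^2 - 8*y + 24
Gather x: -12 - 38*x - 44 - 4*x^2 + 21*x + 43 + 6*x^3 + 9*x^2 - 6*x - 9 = 6*x^3 + 5*x^2 - 23*x - 22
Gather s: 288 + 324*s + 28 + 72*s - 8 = 396*s + 308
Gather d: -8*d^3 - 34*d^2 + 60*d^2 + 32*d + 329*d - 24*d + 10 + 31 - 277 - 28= -8*d^3 + 26*d^2 + 337*d - 264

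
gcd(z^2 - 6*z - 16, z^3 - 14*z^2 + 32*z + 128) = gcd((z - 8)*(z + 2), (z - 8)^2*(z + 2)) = z^2 - 6*z - 16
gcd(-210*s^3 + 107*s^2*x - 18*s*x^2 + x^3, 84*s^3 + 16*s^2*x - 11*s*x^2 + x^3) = 42*s^2 - 13*s*x + x^2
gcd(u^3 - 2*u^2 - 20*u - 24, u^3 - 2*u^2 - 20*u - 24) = u^3 - 2*u^2 - 20*u - 24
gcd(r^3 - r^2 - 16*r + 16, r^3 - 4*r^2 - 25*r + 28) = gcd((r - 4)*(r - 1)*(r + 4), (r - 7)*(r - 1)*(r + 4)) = r^2 + 3*r - 4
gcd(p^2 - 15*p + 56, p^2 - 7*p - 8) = p - 8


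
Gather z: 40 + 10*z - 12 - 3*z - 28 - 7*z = 0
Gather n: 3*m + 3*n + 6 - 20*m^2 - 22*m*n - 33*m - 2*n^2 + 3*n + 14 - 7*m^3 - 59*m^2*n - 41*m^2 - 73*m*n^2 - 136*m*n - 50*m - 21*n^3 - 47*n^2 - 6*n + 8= -7*m^3 - 61*m^2 - 80*m - 21*n^3 + n^2*(-73*m - 49) + n*(-59*m^2 - 158*m) + 28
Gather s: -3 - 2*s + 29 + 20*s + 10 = 18*s + 36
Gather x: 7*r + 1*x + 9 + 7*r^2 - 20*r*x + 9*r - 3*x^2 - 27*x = 7*r^2 + 16*r - 3*x^2 + x*(-20*r - 26) + 9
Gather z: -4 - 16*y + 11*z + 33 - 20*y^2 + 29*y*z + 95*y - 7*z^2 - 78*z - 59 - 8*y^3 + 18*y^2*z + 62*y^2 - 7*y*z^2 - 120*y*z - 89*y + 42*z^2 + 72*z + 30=-8*y^3 + 42*y^2 - 10*y + z^2*(35 - 7*y) + z*(18*y^2 - 91*y + 5)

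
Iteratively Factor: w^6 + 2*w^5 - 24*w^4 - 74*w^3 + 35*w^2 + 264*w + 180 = (w + 3)*(w^5 - w^4 - 21*w^3 - 11*w^2 + 68*w + 60) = (w + 1)*(w + 3)*(w^4 - 2*w^3 - 19*w^2 + 8*w + 60) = (w - 5)*(w + 1)*(w + 3)*(w^3 + 3*w^2 - 4*w - 12) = (w - 5)*(w + 1)*(w + 3)^2*(w^2 - 4) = (w - 5)*(w + 1)*(w + 2)*(w + 3)^2*(w - 2)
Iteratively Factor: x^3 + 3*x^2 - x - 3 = (x + 3)*(x^2 - 1) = (x + 1)*(x + 3)*(x - 1)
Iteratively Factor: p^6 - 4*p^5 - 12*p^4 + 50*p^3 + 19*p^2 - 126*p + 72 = (p - 3)*(p^5 - p^4 - 15*p^3 + 5*p^2 + 34*p - 24) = (p - 3)*(p + 2)*(p^4 - 3*p^3 - 9*p^2 + 23*p - 12) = (p - 3)*(p - 1)*(p + 2)*(p^3 - 2*p^2 - 11*p + 12) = (p - 4)*(p - 3)*(p - 1)*(p + 2)*(p^2 + 2*p - 3) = (p - 4)*(p - 3)*(p - 1)^2*(p + 2)*(p + 3)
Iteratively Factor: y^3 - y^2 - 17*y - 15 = (y - 5)*(y^2 + 4*y + 3) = (y - 5)*(y + 1)*(y + 3)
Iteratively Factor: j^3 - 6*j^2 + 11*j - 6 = (j - 3)*(j^2 - 3*j + 2) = (j - 3)*(j - 1)*(j - 2)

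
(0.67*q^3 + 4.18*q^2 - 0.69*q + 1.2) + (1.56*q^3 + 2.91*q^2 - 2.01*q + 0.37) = 2.23*q^3 + 7.09*q^2 - 2.7*q + 1.57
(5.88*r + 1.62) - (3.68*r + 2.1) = 2.2*r - 0.48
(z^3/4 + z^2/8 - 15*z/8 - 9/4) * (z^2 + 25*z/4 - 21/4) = z^5/4 + 27*z^4/16 - 77*z^3/32 - 117*z^2/8 - 135*z/32 + 189/16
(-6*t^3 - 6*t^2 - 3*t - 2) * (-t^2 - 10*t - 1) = 6*t^5 + 66*t^4 + 69*t^3 + 38*t^2 + 23*t + 2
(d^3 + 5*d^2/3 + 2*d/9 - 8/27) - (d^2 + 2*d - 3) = d^3 + 2*d^2/3 - 16*d/9 + 73/27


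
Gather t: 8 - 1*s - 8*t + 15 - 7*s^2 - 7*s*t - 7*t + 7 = -7*s^2 - s + t*(-7*s - 15) + 30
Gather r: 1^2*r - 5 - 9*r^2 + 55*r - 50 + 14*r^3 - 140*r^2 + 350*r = 14*r^3 - 149*r^2 + 406*r - 55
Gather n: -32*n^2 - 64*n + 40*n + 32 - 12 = -32*n^2 - 24*n + 20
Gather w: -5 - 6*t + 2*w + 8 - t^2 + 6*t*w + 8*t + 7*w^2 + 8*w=-t^2 + 2*t + 7*w^2 + w*(6*t + 10) + 3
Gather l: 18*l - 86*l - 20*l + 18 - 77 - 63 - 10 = -88*l - 132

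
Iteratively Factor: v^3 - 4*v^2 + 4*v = (v)*(v^2 - 4*v + 4) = v*(v - 2)*(v - 2)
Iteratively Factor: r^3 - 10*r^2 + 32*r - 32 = (r - 4)*(r^2 - 6*r + 8) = (r - 4)^2*(r - 2)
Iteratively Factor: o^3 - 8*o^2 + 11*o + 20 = (o - 5)*(o^2 - 3*o - 4) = (o - 5)*(o + 1)*(o - 4)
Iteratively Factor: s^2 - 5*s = (s)*(s - 5)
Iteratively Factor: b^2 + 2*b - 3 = (b + 3)*(b - 1)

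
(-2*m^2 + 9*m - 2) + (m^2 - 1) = -m^2 + 9*m - 3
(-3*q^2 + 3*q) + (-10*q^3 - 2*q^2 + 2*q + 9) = -10*q^3 - 5*q^2 + 5*q + 9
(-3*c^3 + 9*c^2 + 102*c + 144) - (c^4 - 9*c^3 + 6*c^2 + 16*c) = -c^4 + 6*c^3 + 3*c^2 + 86*c + 144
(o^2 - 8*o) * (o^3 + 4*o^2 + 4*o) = o^5 - 4*o^4 - 28*o^3 - 32*o^2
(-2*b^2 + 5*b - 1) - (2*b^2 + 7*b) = -4*b^2 - 2*b - 1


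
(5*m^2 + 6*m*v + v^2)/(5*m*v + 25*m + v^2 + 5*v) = (m + v)/(v + 5)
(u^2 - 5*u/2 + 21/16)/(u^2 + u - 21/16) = (4*u - 7)/(4*u + 7)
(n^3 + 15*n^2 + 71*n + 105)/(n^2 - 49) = (n^2 + 8*n + 15)/(n - 7)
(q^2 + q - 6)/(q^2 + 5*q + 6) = (q - 2)/(q + 2)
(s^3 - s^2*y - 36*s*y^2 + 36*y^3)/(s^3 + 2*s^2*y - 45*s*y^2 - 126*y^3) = (-s^2 + 7*s*y - 6*y^2)/(-s^2 + 4*s*y + 21*y^2)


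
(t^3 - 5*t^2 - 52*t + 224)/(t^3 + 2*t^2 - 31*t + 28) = (t - 8)/(t - 1)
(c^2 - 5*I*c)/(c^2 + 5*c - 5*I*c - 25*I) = c/(c + 5)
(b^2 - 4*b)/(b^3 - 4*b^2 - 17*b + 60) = b*(b - 4)/(b^3 - 4*b^2 - 17*b + 60)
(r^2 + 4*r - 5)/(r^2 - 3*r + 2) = (r + 5)/(r - 2)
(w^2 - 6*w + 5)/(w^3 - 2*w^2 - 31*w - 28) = (-w^2 + 6*w - 5)/(-w^3 + 2*w^2 + 31*w + 28)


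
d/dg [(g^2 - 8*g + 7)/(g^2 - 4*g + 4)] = 2*(2*g + 1)/(g^3 - 6*g^2 + 12*g - 8)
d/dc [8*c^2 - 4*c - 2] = 16*c - 4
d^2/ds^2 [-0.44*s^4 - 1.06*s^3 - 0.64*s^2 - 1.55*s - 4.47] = -5.28*s^2 - 6.36*s - 1.28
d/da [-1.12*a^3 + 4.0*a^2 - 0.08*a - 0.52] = -3.36*a^2 + 8.0*a - 0.08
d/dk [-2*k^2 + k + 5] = 1 - 4*k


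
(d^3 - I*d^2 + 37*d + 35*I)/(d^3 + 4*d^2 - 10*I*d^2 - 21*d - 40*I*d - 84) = (d^2 + 6*I*d - 5)/(d^2 + d*(4 - 3*I) - 12*I)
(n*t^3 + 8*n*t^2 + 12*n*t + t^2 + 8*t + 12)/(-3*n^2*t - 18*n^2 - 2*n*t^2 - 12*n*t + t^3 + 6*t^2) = (n*t^2 + 2*n*t + t + 2)/(-3*n^2 - 2*n*t + t^2)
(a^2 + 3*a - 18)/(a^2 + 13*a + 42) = (a - 3)/(a + 7)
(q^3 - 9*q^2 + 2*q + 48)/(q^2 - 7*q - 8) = (q^2 - q - 6)/(q + 1)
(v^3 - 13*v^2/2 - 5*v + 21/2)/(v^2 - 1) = (2*v^2 - 11*v - 21)/(2*(v + 1))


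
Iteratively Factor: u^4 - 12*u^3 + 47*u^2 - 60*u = (u - 4)*(u^3 - 8*u^2 + 15*u) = u*(u - 4)*(u^2 - 8*u + 15) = u*(u - 5)*(u - 4)*(u - 3)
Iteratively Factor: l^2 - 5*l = (l)*(l - 5)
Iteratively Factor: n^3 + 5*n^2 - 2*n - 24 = (n - 2)*(n^2 + 7*n + 12) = (n - 2)*(n + 4)*(n + 3)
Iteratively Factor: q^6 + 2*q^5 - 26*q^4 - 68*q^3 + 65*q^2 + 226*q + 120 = (q + 1)*(q^5 + q^4 - 27*q^3 - 41*q^2 + 106*q + 120) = (q - 5)*(q + 1)*(q^4 + 6*q^3 + 3*q^2 - 26*q - 24) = (q - 5)*(q + 1)*(q + 4)*(q^3 + 2*q^2 - 5*q - 6) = (q - 5)*(q + 1)^2*(q + 4)*(q^2 + q - 6) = (q - 5)*(q - 2)*(q + 1)^2*(q + 4)*(q + 3)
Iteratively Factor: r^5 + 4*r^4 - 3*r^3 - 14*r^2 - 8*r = (r - 2)*(r^4 + 6*r^3 + 9*r^2 + 4*r) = (r - 2)*(r + 4)*(r^3 + 2*r^2 + r) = (r - 2)*(r + 1)*(r + 4)*(r^2 + r) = r*(r - 2)*(r + 1)*(r + 4)*(r + 1)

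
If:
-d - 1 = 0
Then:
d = -1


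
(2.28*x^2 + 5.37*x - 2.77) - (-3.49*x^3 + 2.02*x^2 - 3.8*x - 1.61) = 3.49*x^3 + 0.26*x^2 + 9.17*x - 1.16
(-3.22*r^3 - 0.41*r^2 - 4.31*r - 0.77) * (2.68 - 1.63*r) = 5.2486*r^4 - 7.9613*r^3 + 5.9265*r^2 - 10.2957*r - 2.0636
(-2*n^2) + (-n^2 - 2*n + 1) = -3*n^2 - 2*n + 1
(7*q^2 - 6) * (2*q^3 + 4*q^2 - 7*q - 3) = 14*q^5 + 28*q^4 - 61*q^3 - 45*q^2 + 42*q + 18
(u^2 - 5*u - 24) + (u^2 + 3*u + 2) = 2*u^2 - 2*u - 22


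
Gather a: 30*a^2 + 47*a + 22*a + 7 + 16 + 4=30*a^2 + 69*a + 27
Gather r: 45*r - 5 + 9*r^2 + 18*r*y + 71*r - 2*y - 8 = 9*r^2 + r*(18*y + 116) - 2*y - 13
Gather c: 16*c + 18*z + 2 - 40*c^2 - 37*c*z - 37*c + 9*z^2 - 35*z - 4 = -40*c^2 + c*(-37*z - 21) + 9*z^2 - 17*z - 2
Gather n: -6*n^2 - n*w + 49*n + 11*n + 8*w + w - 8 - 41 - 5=-6*n^2 + n*(60 - w) + 9*w - 54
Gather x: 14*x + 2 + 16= 14*x + 18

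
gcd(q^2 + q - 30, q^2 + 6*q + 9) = 1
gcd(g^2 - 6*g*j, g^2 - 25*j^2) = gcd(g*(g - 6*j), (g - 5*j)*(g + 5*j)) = 1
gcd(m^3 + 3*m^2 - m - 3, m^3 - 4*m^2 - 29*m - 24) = m^2 + 4*m + 3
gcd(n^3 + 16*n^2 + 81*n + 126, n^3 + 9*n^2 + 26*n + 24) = n + 3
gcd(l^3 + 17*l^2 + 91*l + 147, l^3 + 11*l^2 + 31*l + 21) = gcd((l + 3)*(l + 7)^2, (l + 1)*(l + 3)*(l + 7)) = l^2 + 10*l + 21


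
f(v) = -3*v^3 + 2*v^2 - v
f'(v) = -9*v^2 + 4*v - 1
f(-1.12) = 7.84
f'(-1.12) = -16.77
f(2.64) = -43.90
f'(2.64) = -53.17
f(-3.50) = 156.62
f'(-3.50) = -125.25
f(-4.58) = 334.75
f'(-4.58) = -208.11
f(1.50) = -7.12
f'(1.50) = -15.25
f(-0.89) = 4.59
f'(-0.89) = -11.69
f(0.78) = -0.99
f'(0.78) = -3.36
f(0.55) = -0.44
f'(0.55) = -1.52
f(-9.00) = 2358.00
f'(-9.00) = -766.00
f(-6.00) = 726.00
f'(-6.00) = -349.00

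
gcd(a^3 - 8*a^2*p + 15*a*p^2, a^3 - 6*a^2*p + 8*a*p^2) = a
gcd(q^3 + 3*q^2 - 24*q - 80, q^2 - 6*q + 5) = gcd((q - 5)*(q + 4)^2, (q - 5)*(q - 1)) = q - 5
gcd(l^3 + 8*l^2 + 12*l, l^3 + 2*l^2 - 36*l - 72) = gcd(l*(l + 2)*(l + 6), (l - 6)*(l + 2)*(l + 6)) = l^2 + 8*l + 12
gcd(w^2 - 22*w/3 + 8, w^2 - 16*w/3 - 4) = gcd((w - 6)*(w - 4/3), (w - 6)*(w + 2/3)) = w - 6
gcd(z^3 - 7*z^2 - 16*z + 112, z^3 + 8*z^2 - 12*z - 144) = z - 4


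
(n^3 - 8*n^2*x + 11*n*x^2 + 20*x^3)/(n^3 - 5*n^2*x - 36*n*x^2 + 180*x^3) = (-n^2 + 3*n*x + 4*x^2)/(-n^2 + 36*x^2)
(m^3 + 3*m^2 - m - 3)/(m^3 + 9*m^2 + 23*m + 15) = (m - 1)/(m + 5)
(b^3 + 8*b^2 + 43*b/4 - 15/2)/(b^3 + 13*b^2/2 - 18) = (4*b^2 + 8*b - 5)/(2*(2*b^2 + b - 6))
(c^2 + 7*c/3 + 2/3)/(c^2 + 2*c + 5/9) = 3*(c + 2)/(3*c + 5)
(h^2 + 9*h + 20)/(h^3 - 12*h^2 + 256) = (h + 5)/(h^2 - 16*h + 64)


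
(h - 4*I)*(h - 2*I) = h^2 - 6*I*h - 8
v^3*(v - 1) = v^4 - v^3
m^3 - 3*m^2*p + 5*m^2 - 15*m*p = m*(m + 5)*(m - 3*p)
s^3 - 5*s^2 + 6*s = s*(s - 3)*(s - 2)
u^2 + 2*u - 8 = (u - 2)*(u + 4)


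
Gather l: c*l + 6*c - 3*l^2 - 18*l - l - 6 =6*c - 3*l^2 + l*(c - 19) - 6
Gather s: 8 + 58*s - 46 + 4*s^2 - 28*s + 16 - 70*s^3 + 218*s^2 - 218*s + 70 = -70*s^3 + 222*s^2 - 188*s + 48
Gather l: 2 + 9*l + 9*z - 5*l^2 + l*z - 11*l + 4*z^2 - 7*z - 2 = -5*l^2 + l*(z - 2) + 4*z^2 + 2*z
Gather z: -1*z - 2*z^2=-2*z^2 - z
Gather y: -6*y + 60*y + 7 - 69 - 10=54*y - 72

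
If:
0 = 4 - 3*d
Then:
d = 4/3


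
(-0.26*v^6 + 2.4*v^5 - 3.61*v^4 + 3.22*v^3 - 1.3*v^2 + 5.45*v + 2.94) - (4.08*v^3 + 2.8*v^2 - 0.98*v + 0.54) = -0.26*v^6 + 2.4*v^5 - 3.61*v^4 - 0.86*v^3 - 4.1*v^2 + 6.43*v + 2.4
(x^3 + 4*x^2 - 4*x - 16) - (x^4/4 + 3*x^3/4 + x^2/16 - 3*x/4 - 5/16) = -x^4/4 + x^3/4 + 63*x^2/16 - 13*x/4 - 251/16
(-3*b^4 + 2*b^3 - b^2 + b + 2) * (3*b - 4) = -9*b^5 + 18*b^4 - 11*b^3 + 7*b^2 + 2*b - 8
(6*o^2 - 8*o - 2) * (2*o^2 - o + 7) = 12*o^4 - 22*o^3 + 46*o^2 - 54*o - 14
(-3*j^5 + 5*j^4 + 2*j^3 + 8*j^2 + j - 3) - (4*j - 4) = -3*j^5 + 5*j^4 + 2*j^3 + 8*j^2 - 3*j + 1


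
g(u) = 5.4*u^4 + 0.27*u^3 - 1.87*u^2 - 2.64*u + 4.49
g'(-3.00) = -567.33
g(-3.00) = 425.69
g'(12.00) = 37393.92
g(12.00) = 112144.49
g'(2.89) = 514.69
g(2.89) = 364.45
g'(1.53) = 70.90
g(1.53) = 26.63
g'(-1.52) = -70.94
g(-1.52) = 32.06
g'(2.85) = 493.30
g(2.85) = 344.29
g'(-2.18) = -214.42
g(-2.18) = 120.52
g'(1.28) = 39.20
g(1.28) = 13.11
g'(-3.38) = -814.82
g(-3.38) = 686.42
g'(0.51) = -1.47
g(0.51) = 3.06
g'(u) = 21.6*u^3 + 0.81*u^2 - 3.74*u - 2.64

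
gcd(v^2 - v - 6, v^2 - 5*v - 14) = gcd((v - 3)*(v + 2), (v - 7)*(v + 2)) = v + 2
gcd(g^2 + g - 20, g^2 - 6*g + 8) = g - 4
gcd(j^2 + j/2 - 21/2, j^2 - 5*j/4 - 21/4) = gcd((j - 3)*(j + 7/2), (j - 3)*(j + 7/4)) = j - 3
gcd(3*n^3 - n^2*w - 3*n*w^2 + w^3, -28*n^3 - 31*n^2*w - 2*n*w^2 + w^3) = n + w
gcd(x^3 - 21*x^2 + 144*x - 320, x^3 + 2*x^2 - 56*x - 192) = x - 8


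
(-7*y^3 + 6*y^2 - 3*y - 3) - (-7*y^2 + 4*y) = -7*y^3 + 13*y^2 - 7*y - 3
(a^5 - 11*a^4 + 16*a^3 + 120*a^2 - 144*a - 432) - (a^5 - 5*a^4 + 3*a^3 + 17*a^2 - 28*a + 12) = -6*a^4 + 13*a^3 + 103*a^2 - 116*a - 444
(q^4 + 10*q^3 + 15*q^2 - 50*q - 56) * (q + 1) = q^5 + 11*q^4 + 25*q^3 - 35*q^2 - 106*q - 56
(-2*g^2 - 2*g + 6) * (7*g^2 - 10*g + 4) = -14*g^4 + 6*g^3 + 54*g^2 - 68*g + 24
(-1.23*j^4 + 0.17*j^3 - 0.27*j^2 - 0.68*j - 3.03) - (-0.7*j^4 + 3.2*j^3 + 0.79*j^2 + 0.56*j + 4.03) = -0.53*j^4 - 3.03*j^3 - 1.06*j^2 - 1.24*j - 7.06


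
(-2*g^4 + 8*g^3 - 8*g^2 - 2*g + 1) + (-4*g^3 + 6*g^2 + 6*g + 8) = -2*g^4 + 4*g^3 - 2*g^2 + 4*g + 9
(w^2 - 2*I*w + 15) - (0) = w^2 - 2*I*w + 15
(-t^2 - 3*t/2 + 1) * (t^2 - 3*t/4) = -t^4 - 3*t^3/4 + 17*t^2/8 - 3*t/4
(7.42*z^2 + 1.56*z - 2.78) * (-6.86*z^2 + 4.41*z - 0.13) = -50.9012*z^4 + 22.0206*z^3 + 24.9858*z^2 - 12.4626*z + 0.3614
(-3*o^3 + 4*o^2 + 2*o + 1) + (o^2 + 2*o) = -3*o^3 + 5*o^2 + 4*o + 1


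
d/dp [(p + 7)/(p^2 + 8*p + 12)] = (p^2 + 8*p - 2*(p + 4)*(p + 7) + 12)/(p^2 + 8*p + 12)^2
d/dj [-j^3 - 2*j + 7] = -3*j^2 - 2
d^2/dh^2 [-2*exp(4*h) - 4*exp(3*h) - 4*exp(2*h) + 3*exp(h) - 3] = (-32*exp(3*h) - 36*exp(2*h) - 16*exp(h) + 3)*exp(h)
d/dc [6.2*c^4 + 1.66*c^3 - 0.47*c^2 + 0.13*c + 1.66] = 24.8*c^3 + 4.98*c^2 - 0.94*c + 0.13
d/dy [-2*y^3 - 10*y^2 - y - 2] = -6*y^2 - 20*y - 1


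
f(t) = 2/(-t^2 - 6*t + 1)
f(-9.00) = -0.08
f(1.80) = -0.15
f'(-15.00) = 0.00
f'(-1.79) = 0.07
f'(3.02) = 0.03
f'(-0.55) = 0.61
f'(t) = 2*(2*t + 6)/(-t^2 - 6*t + 1)^2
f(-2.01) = 0.22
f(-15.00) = -0.01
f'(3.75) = 0.02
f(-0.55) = 0.50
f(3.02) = -0.08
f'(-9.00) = -0.04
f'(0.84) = 0.68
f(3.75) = -0.06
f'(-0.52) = 0.67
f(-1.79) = 0.23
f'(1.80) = 0.11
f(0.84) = -0.42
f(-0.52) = 0.52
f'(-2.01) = 0.05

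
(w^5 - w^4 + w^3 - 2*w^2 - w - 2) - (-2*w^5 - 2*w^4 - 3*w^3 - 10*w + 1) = 3*w^5 + w^4 + 4*w^3 - 2*w^2 + 9*w - 3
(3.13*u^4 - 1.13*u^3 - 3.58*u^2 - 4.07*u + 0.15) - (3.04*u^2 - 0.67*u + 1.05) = 3.13*u^4 - 1.13*u^3 - 6.62*u^2 - 3.4*u - 0.9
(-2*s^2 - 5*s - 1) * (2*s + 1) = -4*s^3 - 12*s^2 - 7*s - 1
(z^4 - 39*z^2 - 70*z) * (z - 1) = z^5 - z^4 - 39*z^3 - 31*z^2 + 70*z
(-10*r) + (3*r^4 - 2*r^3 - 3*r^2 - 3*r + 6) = 3*r^4 - 2*r^3 - 3*r^2 - 13*r + 6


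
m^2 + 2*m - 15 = (m - 3)*(m + 5)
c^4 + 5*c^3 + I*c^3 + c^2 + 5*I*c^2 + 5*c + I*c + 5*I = (c + 5)*(c - I)*(c + I)^2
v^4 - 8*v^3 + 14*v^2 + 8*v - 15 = (v - 5)*(v - 3)*(v - 1)*(v + 1)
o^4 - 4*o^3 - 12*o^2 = o^2*(o - 6)*(o + 2)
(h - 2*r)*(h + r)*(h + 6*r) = h^3 + 5*h^2*r - 8*h*r^2 - 12*r^3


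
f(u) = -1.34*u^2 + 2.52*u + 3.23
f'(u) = 2.52 - 2.68*u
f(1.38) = 4.16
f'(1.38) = -1.18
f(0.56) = 4.22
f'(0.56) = 1.02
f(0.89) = 4.41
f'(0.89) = 0.13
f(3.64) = -5.35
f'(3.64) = -7.24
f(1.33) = 4.21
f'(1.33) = -1.04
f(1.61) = 3.81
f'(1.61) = -1.79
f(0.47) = 4.12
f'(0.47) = 1.26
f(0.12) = 3.51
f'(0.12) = 2.20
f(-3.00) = -16.39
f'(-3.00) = 10.56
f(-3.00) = -16.39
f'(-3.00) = 10.56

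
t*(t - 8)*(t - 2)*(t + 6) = t^4 - 4*t^3 - 44*t^2 + 96*t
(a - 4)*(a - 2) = a^2 - 6*a + 8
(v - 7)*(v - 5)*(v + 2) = v^3 - 10*v^2 + 11*v + 70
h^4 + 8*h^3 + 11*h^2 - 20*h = h*(h - 1)*(h + 4)*(h + 5)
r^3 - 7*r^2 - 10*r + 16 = (r - 8)*(r - 1)*(r + 2)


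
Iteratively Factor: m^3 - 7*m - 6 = (m + 1)*(m^2 - m - 6) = (m + 1)*(m + 2)*(m - 3)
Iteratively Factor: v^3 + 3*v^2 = (v)*(v^2 + 3*v) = v^2*(v + 3)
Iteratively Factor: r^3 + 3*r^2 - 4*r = (r - 1)*(r^2 + 4*r) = (r - 1)*(r + 4)*(r)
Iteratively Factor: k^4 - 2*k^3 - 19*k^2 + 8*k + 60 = (k + 3)*(k^3 - 5*k^2 - 4*k + 20) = (k - 5)*(k + 3)*(k^2 - 4) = (k - 5)*(k + 2)*(k + 3)*(k - 2)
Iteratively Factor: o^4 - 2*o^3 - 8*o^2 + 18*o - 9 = (o - 1)*(o^3 - o^2 - 9*o + 9) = (o - 1)^2*(o^2 - 9) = (o - 3)*(o - 1)^2*(o + 3)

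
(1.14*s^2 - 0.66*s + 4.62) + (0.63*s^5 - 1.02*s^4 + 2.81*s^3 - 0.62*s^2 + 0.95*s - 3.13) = 0.63*s^5 - 1.02*s^4 + 2.81*s^3 + 0.52*s^2 + 0.29*s + 1.49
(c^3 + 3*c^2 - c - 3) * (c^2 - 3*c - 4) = c^5 - 14*c^3 - 12*c^2 + 13*c + 12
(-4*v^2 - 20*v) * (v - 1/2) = -4*v^3 - 18*v^2 + 10*v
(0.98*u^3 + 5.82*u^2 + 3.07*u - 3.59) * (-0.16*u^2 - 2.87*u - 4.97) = -0.1568*u^5 - 3.7438*u^4 - 22.0652*u^3 - 37.1619*u^2 - 4.9546*u + 17.8423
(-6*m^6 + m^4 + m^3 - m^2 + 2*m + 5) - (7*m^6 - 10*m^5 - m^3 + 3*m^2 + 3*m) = -13*m^6 + 10*m^5 + m^4 + 2*m^3 - 4*m^2 - m + 5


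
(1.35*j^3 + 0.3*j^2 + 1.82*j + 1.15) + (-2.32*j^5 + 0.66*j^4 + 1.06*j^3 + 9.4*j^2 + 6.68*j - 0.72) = -2.32*j^5 + 0.66*j^4 + 2.41*j^3 + 9.7*j^2 + 8.5*j + 0.43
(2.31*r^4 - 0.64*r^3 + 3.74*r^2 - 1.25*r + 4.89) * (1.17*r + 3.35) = 2.7027*r^5 + 6.9897*r^4 + 2.2318*r^3 + 11.0665*r^2 + 1.5338*r + 16.3815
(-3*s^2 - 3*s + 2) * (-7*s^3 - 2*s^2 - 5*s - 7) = 21*s^5 + 27*s^4 + 7*s^3 + 32*s^2 + 11*s - 14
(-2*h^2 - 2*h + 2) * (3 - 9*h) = 18*h^3 + 12*h^2 - 24*h + 6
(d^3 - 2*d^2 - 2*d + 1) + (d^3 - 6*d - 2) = 2*d^3 - 2*d^2 - 8*d - 1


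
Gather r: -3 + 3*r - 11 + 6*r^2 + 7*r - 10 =6*r^2 + 10*r - 24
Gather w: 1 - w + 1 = 2 - w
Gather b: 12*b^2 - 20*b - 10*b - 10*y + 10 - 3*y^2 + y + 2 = 12*b^2 - 30*b - 3*y^2 - 9*y + 12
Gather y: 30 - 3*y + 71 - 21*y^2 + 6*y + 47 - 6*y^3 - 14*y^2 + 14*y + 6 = -6*y^3 - 35*y^2 + 17*y + 154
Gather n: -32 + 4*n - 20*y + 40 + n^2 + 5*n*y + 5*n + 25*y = n^2 + n*(5*y + 9) + 5*y + 8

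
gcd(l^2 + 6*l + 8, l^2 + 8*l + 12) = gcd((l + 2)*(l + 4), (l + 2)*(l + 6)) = l + 2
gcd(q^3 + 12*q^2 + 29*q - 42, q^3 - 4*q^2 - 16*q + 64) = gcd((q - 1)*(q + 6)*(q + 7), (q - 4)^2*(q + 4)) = 1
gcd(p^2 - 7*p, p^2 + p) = p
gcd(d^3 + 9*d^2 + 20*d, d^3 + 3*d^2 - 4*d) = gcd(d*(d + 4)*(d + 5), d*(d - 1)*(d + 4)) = d^2 + 4*d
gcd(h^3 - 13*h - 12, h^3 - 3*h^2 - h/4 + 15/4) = h + 1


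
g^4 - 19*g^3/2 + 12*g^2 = g^2*(g - 8)*(g - 3/2)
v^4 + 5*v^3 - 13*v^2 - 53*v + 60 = (v - 3)*(v - 1)*(v + 4)*(v + 5)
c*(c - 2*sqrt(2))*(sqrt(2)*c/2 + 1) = sqrt(2)*c^3/2 - c^2 - 2*sqrt(2)*c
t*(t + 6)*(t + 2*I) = t^3 + 6*t^2 + 2*I*t^2 + 12*I*t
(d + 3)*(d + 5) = d^2 + 8*d + 15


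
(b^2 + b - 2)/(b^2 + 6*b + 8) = (b - 1)/(b + 4)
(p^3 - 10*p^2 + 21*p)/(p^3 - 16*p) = (p^2 - 10*p + 21)/(p^2 - 16)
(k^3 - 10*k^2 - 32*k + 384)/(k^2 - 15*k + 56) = (k^2 - 2*k - 48)/(k - 7)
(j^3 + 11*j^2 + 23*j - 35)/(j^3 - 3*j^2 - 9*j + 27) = (j^3 + 11*j^2 + 23*j - 35)/(j^3 - 3*j^2 - 9*j + 27)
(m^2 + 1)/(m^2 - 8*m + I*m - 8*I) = (m - I)/(m - 8)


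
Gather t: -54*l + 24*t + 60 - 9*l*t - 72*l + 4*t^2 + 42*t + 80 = -126*l + 4*t^2 + t*(66 - 9*l) + 140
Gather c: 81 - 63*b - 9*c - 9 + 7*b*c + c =-63*b + c*(7*b - 8) + 72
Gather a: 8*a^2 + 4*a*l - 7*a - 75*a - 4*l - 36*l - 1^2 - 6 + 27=8*a^2 + a*(4*l - 82) - 40*l + 20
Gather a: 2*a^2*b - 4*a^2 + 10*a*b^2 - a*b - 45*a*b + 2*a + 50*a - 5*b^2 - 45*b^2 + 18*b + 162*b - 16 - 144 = a^2*(2*b - 4) + a*(10*b^2 - 46*b + 52) - 50*b^2 + 180*b - 160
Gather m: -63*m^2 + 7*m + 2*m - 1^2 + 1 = -63*m^2 + 9*m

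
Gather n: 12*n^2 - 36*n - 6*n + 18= 12*n^2 - 42*n + 18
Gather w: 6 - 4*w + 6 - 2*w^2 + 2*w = -2*w^2 - 2*w + 12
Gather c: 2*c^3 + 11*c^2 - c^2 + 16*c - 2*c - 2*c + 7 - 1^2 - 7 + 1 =2*c^3 + 10*c^2 + 12*c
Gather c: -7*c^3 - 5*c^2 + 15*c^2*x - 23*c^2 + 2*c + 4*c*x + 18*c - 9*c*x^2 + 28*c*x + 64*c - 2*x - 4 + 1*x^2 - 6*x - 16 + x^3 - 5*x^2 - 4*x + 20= -7*c^3 + c^2*(15*x - 28) + c*(-9*x^2 + 32*x + 84) + x^3 - 4*x^2 - 12*x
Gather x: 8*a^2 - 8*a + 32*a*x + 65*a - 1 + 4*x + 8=8*a^2 + 57*a + x*(32*a + 4) + 7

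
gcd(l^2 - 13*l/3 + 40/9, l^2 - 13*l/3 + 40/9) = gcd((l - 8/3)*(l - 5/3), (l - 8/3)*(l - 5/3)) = l^2 - 13*l/3 + 40/9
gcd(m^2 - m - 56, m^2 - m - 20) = 1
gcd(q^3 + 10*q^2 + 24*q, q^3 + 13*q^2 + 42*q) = q^2 + 6*q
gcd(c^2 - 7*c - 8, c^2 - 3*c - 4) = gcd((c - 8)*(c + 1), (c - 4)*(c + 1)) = c + 1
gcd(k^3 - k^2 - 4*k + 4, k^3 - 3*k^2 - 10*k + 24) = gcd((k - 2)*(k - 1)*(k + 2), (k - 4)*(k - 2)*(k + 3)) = k - 2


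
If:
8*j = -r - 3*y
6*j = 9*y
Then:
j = 3*y/2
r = -15*y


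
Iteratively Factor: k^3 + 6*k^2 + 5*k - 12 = (k - 1)*(k^2 + 7*k + 12) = (k - 1)*(k + 3)*(k + 4)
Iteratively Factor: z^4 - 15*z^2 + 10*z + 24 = (z + 1)*(z^3 - z^2 - 14*z + 24) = (z - 3)*(z + 1)*(z^2 + 2*z - 8) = (z - 3)*(z + 1)*(z + 4)*(z - 2)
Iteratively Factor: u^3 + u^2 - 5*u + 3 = (u - 1)*(u^2 + 2*u - 3) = (u - 1)*(u + 3)*(u - 1)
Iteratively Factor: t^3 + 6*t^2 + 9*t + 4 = (t + 1)*(t^2 + 5*t + 4) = (t + 1)*(t + 4)*(t + 1)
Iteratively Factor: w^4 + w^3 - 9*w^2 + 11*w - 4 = (w - 1)*(w^3 + 2*w^2 - 7*w + 4) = (w - 1)*(w + 4)*(w^2 - 2*w + 1) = (w - 1)^2*(w + 4)*(w - 1)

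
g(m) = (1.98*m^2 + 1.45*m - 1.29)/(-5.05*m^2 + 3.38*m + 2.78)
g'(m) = (3.96*m + 1.45)/(-5.05*m^2 + 3.38*m + 2.78) + (10.1*m - 3.38)*(1.98*m^2 + 1.45*m - 1.29)/(-5.05*m^2 + 3.38*m + 2.78)^2 = (14.0149*m^2 - 2.0202*m + 8.3912)/(25.5025*m^4 - 34.138*m^3 - 16.6536*m^2 + 18.7928*m + 7.7284)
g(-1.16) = 0.04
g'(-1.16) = 0.47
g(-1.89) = -0.14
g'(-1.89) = 0.13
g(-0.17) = -0.72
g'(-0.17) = 2.15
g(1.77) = -1.06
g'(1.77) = 0.98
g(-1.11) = 0.06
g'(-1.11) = 0.54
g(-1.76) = -0.12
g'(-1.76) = 0.16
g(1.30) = -2.90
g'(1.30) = 15.91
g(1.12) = 12.20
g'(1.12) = 444.77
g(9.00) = -0.46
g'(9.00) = 0.01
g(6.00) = -0.50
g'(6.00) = 0.02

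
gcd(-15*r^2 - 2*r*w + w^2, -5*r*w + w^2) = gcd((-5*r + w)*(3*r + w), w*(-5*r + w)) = 5*r - w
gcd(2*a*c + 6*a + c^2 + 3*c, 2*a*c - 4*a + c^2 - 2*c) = 2*a + c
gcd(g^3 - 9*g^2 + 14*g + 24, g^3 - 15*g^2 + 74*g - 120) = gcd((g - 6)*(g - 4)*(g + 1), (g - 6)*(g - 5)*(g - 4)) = g^2 - 10*g + 24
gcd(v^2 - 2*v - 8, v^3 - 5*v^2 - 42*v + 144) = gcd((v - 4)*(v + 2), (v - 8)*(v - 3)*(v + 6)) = 1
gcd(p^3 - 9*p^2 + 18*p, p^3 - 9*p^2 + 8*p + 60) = p - 6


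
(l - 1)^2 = l^2 - 2*l + 1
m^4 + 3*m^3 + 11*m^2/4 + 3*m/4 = m*(m + 1/2)*(m + 1)*(m + 3/2)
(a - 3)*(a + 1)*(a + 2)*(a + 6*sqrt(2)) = a^4 + 6*sqrt(2)*a^3 - 7*a^2 - 42*sqrt(2)*a - 6*a - 36*sqrt(2)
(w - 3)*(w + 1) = w^2 - 2*w - 3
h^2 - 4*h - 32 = (h - 8)*(h + 4)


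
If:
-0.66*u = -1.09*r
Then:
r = 0.605504587155963*u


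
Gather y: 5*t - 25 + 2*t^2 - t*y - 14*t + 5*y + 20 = 2*t^2 - 9*t + y*(5 - t) - 5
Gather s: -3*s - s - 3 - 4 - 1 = -4*s - 8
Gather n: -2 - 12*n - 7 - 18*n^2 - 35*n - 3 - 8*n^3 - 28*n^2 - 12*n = -8*n^3 - 46*n^2 - 59*n - 12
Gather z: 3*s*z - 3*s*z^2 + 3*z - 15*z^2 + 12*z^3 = 12*z^3 + z^2*(-3*s - 15) + z*(3*s + 3)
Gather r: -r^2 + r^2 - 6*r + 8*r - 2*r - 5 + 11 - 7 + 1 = 0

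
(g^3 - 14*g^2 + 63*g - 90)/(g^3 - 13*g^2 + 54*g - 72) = (g - 5)/(g - 4)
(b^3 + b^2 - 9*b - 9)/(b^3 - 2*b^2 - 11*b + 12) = (b^2 - 2*b - 3)/(b^2 - 5*b + 4)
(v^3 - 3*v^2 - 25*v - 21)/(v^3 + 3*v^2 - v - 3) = (v - 7)/(v - 1)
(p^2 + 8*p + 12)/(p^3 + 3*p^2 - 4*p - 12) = (p + 6)/(p^2 + p - 6)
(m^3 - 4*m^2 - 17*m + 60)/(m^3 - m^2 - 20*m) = (m - 3)/m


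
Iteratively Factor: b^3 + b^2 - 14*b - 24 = (b - 4)*(b^2 + 5*b + 6) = (b - 4)*(b + 2)*(b + 3)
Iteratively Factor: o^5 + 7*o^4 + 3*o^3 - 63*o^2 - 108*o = (o - 3)*(o^4 + 10*o^3 + 33*o^2 + 36*o) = o*(o - 3)*(o^3 + 10*o^2 + 33*o + 36) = o*(o - 3)*(o + 3)*(o^2 + 7*o + 12) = o*(o - 3)*(o + 3)^2*(o + 4)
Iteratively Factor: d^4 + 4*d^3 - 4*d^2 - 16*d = (d - 2)*(d^3 + 6*d^2 + 8*d) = d*(d - 2)*(d^2 + 6*d + 8) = d*(d - 2)*(d + 2)*(d + 4)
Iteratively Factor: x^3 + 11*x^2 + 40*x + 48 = (x + 3)*(x^2 + 8*x + 16) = (x + 3)*(x + 4)*(x + 4)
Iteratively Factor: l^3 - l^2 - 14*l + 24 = (l - 3)*(l^2 + 2*l - 8) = (l - 3)*(l - 2)*(l + 4)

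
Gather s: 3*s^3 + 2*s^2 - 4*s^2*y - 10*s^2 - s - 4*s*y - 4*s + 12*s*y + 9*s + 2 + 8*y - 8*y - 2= 3*s^3 + s^2*(-4*y - 8) + s*(8*y + 4)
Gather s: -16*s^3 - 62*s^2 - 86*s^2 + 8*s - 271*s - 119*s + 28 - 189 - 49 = -16*s^3 - 148*s^2 - 382*s - 210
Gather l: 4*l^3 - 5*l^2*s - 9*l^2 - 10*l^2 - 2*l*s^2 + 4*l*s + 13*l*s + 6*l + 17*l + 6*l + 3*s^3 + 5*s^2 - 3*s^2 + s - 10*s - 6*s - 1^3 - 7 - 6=4*l^3 + l^2*(-5*s - 19) + l*(-2*s^2 + 17*s + 29) + 3*s^3 + 2*s^2 - 15*s - 14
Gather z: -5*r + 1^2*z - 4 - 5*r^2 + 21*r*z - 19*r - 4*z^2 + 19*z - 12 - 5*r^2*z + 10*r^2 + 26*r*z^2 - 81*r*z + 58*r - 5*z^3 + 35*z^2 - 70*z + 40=5*r^2 + 34*r - 5*z^3 + z^2*(26*r + 31) + z*(-5*r^2 - 60*r - 50) + 24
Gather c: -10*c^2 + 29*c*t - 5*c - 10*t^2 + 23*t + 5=-10*c^2 + c*(29*t - 5) - 10*t^2 + 23*t + 5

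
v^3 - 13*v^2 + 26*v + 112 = (v - 8)*(v - 7)*(v + 2)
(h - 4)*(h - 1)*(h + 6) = h^3 + h^2 - 26*h + 24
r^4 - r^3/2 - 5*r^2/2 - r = r*(r - 2)*(r + 1/2)*(r + 1)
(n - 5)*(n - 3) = n^2 - 8*n + 15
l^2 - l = l*(l - 1)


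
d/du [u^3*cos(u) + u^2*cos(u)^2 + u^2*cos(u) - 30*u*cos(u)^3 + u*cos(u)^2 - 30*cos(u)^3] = -u^3*sin(u) - u^2*sin(u) - u^2*sin(2*u) + 3*u^2*cos(u) + 90*u*sin(u)*cos(u)^2 - u*sin(2*u) + 2*u*cos(u)^2 + 2*u*cos(u) + 90*sin(u)*cos(u)^2 - 30*cos(u)^3 + cos(u)^2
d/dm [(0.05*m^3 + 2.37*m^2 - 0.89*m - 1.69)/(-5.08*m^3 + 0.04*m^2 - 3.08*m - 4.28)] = (-1.11022302462516e-16*m^5 + 12.0416*m^4 - 9.3504*m^3 - 33.6616*m^2 - 20.152*m - 1.396)/(25.8064*m^6 - 0.4064*m^5 + 31.2944*m^4 + 43.2384*m^3 + 9.144*m^2 + 26.3648*m + 18.3184)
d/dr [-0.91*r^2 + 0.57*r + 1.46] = 0.57 - 1.82*r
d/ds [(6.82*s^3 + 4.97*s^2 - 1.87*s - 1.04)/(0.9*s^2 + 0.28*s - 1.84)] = (6.138*s^4 + 3.8192*s^3 - 34.5718*s^2 - 16.4176*s + 3.732)/(0.81*s^4 + 0.504*s^3 - 3.2336*s^2 - 1.0304*s + 3.3856)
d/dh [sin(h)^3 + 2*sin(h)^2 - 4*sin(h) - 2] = (3*sin(h)^2 + 4*sin(h) - 4)*cos(h)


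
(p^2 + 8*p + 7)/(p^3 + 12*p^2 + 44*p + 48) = (p^2 + 8*p + 7)/(p^3 + 12*p^2 + 44*p + 48)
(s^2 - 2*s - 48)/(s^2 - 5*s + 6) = (s^2 - 2*s - 48)/(s^2 - 5*s + 6)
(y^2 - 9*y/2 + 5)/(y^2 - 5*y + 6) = (y - 5/2)/(y - 3)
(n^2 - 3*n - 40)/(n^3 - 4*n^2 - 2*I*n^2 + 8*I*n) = (n^2 - 3*n - 40)/(n*(n^2 - 4*n - 2*I*n + 8*I))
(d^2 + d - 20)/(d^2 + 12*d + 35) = (d - 4)/(d + 7)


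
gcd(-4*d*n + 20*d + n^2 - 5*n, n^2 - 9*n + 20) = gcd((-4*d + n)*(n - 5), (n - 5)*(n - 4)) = n - 5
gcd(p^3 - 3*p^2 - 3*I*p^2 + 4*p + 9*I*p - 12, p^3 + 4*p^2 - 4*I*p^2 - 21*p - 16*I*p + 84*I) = p^2 + p*(-3 - 4*I) + 12*I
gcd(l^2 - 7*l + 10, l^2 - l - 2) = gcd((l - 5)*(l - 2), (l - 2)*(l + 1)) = l - 2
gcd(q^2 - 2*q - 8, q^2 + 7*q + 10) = q + 2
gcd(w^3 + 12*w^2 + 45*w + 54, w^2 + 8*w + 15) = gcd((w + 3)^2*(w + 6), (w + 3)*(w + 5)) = w + 3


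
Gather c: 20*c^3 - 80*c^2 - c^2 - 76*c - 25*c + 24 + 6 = 20*c^3 - 81*c^2 - 101*c + 30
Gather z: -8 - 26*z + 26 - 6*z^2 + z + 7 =-6*z^2 - 25*z + 25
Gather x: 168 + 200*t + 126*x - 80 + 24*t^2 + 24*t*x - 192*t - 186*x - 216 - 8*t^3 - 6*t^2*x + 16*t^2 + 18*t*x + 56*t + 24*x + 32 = -8*t^3 + 40*t^2 + 64*t + x*(-6*t^2 + 42*t - 36) - 96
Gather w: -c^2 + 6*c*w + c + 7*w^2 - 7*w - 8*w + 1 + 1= -c^2 + c + 7*w^2 + w*(6*c - 15) + 2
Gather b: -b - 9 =-b - 9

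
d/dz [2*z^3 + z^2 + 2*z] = 6*z^2 + 2*z + 2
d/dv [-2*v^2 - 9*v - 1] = -4*v - 9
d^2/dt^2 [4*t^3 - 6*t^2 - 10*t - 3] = 24*t - 12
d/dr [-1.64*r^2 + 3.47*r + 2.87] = 3.47 - 3.28*r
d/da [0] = 0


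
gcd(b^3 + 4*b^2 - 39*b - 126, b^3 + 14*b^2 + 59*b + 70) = b + 7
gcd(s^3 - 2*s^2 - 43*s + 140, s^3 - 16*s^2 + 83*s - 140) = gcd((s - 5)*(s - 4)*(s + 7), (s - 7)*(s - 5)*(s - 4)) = s^2 - 9*s + 20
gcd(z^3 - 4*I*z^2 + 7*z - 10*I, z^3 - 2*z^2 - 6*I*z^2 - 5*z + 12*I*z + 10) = z^2 - 6*I*z - 5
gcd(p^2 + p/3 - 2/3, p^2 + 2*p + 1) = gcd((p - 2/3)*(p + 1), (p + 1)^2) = p + 1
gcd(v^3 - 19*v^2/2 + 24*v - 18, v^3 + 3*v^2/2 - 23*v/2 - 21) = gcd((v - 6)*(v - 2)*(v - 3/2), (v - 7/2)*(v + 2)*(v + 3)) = 1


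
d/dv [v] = 1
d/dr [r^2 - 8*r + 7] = 2*r - 8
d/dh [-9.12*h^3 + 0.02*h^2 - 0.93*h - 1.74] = -27.36*h^2 + 0.04*h - 0.93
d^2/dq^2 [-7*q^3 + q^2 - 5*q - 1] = 2 - 42*q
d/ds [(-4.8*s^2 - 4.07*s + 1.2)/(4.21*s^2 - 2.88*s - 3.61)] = (30.9587*s^2 + 24.552*s + 18.1487)/(17.7241*s^4 - 24.2496*s^3 - 22.1018*s^2 + 20.7936*s + 13.0321)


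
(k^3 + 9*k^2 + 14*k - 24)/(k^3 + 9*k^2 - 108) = (k^2 + 3*k - 4)/(k^2 + 3*k - 18)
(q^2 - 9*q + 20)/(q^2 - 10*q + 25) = (q - 4)/(q - 5)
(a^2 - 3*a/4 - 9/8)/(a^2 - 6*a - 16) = (-8*a^2 + 6*a + 9)/(8*(-a^2 + 6*a + 16))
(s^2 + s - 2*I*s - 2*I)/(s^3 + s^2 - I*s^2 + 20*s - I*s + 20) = (s - 2*I)/(s^2 - I*s + 20)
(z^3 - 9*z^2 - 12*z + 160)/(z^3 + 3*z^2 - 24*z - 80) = (z - 8)/(z + 4)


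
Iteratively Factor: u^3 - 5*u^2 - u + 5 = (u - 1)*(u^2 - 4*u - 5) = (u - 5)*(u - 1)*(u + 1)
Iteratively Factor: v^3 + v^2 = (v)*(v^2 + v) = v*(v + 1)*(v)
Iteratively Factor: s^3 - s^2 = (s)*(s^2 - s) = s^2*(s - 1)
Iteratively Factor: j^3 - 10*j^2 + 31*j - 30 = (j - 5)*(j^2 - 5*j + 6) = (j - 5)*(j - 2)*(j - 3)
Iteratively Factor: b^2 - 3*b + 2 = (b - 1)*(b - 2)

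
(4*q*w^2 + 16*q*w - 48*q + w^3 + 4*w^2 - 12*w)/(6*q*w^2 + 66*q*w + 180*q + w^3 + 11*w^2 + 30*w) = (4*q*w - 8*q + w^2 - 2*w)/(6*q*w + 30*q + w^2 + 5*w)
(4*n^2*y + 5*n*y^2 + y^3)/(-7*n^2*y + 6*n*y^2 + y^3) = (4*n^2 + 5*n*y + y^2)/(-7*n^2 + 6*n*y + y^2)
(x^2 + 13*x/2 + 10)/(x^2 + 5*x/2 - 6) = (2*x + 5)/(2*x - 3)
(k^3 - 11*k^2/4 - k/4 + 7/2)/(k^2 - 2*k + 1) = (4*k^3 - 11*k^2 - k + 14)/(4*(k^2 - 2*k + 1))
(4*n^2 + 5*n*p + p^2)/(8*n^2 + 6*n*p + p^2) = (n + p)/(2*n + p)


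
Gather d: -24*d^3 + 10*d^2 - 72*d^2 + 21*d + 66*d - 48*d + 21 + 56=-24*d^3 - 62*d^2 + 39*d + 77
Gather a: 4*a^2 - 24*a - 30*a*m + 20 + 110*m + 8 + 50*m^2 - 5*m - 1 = 4*a^2 + a*(-30*m - 24) + 50*m^2 + 105*m + 27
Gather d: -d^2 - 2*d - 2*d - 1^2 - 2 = -d^2 - 4*d - 3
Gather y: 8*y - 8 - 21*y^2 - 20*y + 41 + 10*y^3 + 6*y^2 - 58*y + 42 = 10*y^3 - 15*y^2 - 70*y + 75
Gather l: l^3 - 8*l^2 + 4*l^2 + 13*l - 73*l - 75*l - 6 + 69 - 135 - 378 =l^3 - 4*l^2 - 135*l - 450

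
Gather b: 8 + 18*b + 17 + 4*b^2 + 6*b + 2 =4*b^2 + 24*b + 27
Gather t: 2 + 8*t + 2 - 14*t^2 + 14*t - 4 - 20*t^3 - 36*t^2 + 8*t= -20*t^3 - 50*t^2 + 30*t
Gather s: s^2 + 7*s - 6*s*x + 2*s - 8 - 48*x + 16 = s^2 + s*(9 - 6*x) - 48*x + 8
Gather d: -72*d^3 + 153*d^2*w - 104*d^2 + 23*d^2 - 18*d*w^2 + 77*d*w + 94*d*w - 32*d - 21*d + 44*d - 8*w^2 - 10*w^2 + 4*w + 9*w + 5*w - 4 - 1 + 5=-72*d^3 + d^2*(153*w - 81) + d*(-18*w^2 + 171*w - 9) - 18*w^2 + 18*w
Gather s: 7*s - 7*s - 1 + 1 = 0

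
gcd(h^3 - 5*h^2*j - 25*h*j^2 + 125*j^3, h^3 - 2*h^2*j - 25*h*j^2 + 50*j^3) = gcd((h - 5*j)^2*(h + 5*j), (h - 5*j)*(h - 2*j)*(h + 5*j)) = h^2 - 25*j^2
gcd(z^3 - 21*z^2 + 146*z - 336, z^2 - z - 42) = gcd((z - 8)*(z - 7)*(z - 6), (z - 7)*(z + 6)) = z - 7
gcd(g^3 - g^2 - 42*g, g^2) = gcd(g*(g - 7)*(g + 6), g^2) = g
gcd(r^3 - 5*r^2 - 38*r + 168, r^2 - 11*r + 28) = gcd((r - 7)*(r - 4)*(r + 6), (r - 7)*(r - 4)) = r^2 - 11*r + 28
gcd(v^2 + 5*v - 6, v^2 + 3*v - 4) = v - 1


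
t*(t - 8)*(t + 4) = t^3 - 4*t^2 - 32*t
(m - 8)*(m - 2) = m^2 - 10*m + 16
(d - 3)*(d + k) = d^2 + d*k - 3*d - 3*k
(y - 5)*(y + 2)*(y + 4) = y^3 + y^2 - 22*y - 40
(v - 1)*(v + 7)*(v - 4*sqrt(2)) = v^3 - 4*sqrt(2)*v^2 + 6*v^2 - 24*sqrt(2)*v - 7*v + 28*sqrt(2)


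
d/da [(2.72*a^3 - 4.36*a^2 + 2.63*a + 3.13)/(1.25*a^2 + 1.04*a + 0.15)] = (3.4*a^4 + 5.6576*a^3 - 6.5979*a^2 - 9.133*a - 2.8607)/(1.5625*a^4 + 2.6*a^3 + 1.4566*a^2 + 0.312*a + 0.0225)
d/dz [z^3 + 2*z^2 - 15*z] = 3*z^2 + 4*z - 15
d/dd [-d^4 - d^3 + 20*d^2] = d*(-4*d^2 - 3*d + 40)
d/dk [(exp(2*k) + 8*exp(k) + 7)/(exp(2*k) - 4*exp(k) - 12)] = (-12*exp(2*k) - 38*exp(k) - 68)*exp(k)/(exp(4*k) - 8*exp(3*k) - 8*exp(2*k) + 96*exp(k) + 144)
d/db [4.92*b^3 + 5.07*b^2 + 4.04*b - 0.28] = 14.76*b^2 + 10.14*b + 4.04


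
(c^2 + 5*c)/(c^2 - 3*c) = (c + 5)/(c - 3)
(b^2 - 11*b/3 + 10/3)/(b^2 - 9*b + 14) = (b - 5/3)/(b - 7)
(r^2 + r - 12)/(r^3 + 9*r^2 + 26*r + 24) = (r - 3)/(r^2 + 5*r + 6)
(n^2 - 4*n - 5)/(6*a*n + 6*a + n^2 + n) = (n - 5)/(6*a + n)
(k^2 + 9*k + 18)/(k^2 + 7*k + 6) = (k + 3)/(k + 1)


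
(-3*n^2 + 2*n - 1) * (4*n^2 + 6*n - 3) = -12*n^4 - 10*n^3 + 17*n^2 - 12*n + 3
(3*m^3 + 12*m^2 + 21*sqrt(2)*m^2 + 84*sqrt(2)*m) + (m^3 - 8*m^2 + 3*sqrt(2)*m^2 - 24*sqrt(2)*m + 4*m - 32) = 4*m^3 + 4*m^2 + 24*sqrt(2)*m^2 + 4*m + 60*sqrt(2)*m - 32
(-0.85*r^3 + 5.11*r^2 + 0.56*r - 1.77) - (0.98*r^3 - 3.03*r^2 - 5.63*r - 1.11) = -1.83*r^3 + 8.14*r^2 + 6.19*r - 0.66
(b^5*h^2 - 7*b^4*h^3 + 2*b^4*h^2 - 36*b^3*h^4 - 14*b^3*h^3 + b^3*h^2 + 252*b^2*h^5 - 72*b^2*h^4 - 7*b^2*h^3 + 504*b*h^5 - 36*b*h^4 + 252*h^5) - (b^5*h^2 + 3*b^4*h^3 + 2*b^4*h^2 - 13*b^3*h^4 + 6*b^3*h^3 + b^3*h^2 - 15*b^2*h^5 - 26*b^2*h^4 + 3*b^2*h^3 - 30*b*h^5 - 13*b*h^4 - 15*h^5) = -10*b^4*h^3 - 23*b^3*h^4 - 20*b^3*h^3 + 267*b^2*h^5 - 46*b^2*h^4 - 10*b^2*h^3 + 534*b*h^5 - 23*b*h^4 + 267*h^5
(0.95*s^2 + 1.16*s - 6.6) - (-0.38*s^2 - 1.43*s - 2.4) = 1.33*s^2 + 2.59*s - 4.2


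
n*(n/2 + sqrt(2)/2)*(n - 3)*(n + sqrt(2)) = n^4/2 - 3*n^3/2 + sqrt(2)*n^3 - 3*sqrt(2)*n^2 + n^2 - 3*n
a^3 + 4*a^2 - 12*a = a*(a - 2)*(a + 6)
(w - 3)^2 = w^2 - 6*w + 9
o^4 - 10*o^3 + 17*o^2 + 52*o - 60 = (o - 6)*(o - 5)*(o - 1)*(o + 2)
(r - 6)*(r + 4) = r^2 - 2*r - 24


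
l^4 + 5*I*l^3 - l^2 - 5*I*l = l*(l + 5*I)*(-I*l - I)*(I*l - I)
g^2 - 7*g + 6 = (g - 6)*(g - 1)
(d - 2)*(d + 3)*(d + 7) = d^3 + 8*d^2 + d - 42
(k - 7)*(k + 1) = k^2 - 6*k - 7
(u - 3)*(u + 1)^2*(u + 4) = u^4 + 3*u^3 - 9*u^2 - 23*u - 12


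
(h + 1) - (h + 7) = -6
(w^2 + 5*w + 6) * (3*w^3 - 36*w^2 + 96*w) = 3*w^5 - 21*w^4 - 66*w^3 + 264*w^2 + 576*w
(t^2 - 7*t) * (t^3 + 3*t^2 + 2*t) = t^5 - 4*t^4 - 19*t^3 - 14*t^2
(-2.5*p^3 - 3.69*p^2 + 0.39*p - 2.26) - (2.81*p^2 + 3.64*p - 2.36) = -2.5*p^3 - 6.5*p^2 - 3.25*p + 0.1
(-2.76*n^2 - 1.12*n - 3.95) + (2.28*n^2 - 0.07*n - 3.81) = -0.48*n^2 - 1.19*n - 7.76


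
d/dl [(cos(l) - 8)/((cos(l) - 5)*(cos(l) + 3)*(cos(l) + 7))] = (-157*cos(l) - 19*cos(2*l) + cos(3*l) + 655)*sin(l)/(2*(cos(l) - 5)^2*(cos(l) + 3)^2*(cos(l) + 7)^2)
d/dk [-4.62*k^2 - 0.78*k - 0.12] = -9.24*k - 0.78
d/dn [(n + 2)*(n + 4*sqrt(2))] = 2*n + 2 + 4*sqrt(2)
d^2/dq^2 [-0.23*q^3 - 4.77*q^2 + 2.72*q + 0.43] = -1.38*q - 9.54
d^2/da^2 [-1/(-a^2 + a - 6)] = 2*(-a^2 + a + (2*a - 1)^2 - 6)/(a^2 - a + 6)^3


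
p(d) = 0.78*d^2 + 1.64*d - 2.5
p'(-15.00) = -21.76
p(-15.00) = 148.40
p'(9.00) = 15.68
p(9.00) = 75.44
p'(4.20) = 8.19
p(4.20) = 18.15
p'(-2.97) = -2.99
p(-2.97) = -0.49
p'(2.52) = 5.57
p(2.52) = 6.59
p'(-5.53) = -6.99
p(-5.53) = 12.28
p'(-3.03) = -3.09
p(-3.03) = -0.31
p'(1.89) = 4.59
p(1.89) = 3.39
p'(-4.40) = -5.22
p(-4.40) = 5.38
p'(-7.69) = -10.36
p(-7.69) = 31.01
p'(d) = 1.56*d + 1.64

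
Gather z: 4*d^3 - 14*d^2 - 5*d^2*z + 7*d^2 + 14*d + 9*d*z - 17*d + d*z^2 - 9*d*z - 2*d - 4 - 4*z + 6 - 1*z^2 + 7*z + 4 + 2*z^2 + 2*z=4*d^3 - 7*d^2 - 5*d + z^2*(d + 1) + z*(5 - 5*d^2) + 6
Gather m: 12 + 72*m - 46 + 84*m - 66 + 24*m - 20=180*m - 120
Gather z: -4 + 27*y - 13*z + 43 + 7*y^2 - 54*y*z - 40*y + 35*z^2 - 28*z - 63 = 7*y^2 - 13*y + 35*z^2 + z*(-54*y - 41) - 24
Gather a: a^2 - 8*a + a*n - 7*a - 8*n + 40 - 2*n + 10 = a^2 + a*(n - 15) - 10*n + 50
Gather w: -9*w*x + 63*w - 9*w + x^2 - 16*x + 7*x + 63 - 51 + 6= w*(54 - 9*x) + x^2 - 9*x + 18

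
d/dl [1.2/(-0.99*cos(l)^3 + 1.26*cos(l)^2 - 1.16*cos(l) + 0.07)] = (-3.564*cos(l)^2 + 3.024*cos(l) - 1.392)*sin(l)/(0.99*cos(l)^3 - 1.26*cos(l)^2 + 1.16*cos(l) - 0.07)^2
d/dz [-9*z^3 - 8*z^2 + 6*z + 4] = -27*z^2 - 16*z + 6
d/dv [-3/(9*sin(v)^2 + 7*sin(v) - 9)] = 3*(18*sin(v) + 7)*cos(v)/(7*sin(v) - 9*cos(v)^2)^2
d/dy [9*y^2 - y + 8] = 18*y - 1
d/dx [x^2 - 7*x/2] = 2*x - 7/2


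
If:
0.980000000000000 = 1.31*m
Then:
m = 0.75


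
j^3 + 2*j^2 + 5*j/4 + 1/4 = (j + 1/2)^2*(j + 1)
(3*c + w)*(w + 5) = 3*c*w + 15*c + w^2 + 5*w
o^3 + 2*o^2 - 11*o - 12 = (o - 3)*(o + 1)*(o + 4)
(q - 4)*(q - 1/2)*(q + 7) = q^3 + 5*q^2/2 - 59*q/2 + 14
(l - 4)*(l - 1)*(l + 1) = l^3 - 4*l^2 - l + 4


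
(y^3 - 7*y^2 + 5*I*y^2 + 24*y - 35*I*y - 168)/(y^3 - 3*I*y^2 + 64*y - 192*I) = (y - 7)/(y - 8*I)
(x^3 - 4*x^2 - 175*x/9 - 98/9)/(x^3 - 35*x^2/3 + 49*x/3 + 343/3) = (x + 2/3)/(x - 7)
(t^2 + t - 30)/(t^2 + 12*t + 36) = (t - 5)/(t + 6)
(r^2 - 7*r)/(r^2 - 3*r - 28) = r/(r + 4)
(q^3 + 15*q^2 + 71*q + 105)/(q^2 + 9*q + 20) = (q^2 + 10*q + 21)/(q + 4)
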